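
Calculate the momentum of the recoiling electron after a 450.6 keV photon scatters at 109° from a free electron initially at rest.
2.9619e-22 kg·m/s

The electron is initially at rest, so by conservation of momentum:
p⃗_e = p⃗₀ − p⃗'  (incident photon momentum minus scattered photon momentum)

Photon momentum magnitudes (p = h/λ = E/c):
λ₀ = hc/E₀ = 2.7515 pm → p₀ = h/λ₀ = 2.4081e-22 kg·m/s
Δλ = λ_C(1 − cos 109°) = 3.2162 pm
λ' = 5.9678 pm → p' = h/λ' = 1.1103e-22 kg·m/s

The scattered photon makes angle θ = 109° with the incident direction, so by the law of cosines:
|p⃗_e|² = p₀² + p'² − 2p₀p'cos θ
|p⃗_e|² = (2.4081e-22)² + (1.1103e-22)² − 2·2.4081e-22·1.1103e-22·cos(109°)
|p⃗_e| = 2.9619e-22 kg·m/s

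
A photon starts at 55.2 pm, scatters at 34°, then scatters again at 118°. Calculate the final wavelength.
59.1802 pm

Apply Compton shift twice:

First scattering at θ₁ = 34°:
Δλ₁ = λ_C(1 - cos(34°))
Δλ₁ = 2.4263 × 0.1710
Δλ₁ = 0.4148 pm

After first scattering:
λ₁ = 55.2 + 0.4148 = 55.6148 pm

Second scattering at θ₂ = 118°:
Δλ₂ = λ_C(1 - cos(118°))
Δλ₂ = 2.4263 × 1.4695
Δλ₂ = 3.5654 pm

Final wavelength:
λ₂ = 55.6148 + 3.5654 = 59.1802 pm

Total shift: Δλ_total = 0.4148 + 3.5654 = 3.9802 pm

(Intermediate values are shown rounded; full precision is carried through to the final answer.)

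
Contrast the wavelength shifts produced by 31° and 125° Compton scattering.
125° produces the larger shift by a factor of 11.017

Calculate both shifts using Δλ = λ_C(1 - cos θ):

For θ₁ = 31°:
Δλ₁ = 2.4263 × (1 - cos(31°))
Δλ₁ = 2.4263 × 0.1428
Δλ₁ = 0.3466 pm

For θ₂ = 125°:
Δλ₂ = 2.4263 × (1 - cos(125°))
Δλ₂ = 2.4263 × 1.5736
Δλ₂ = 3.8180 pm

The 125° angle produces the larger shift.
Ratio: 3.8180/0.3466 = 11.017

(Intermediate values are shown rounded; full precision is carried through to the final answer.)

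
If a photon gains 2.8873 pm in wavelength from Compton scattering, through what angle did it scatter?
100.95°

From the Compton formula Δλ = λ_C(1 - cos θ), we can solve for θ:

cos θ = 1 - Δλ/λ_C

Given:
- Δλ = 2.8873 pm
- λ_C = h/(m_e·c) ≈ 2.42631024 pm

cos θ = 1 - 2.8873/2.42631024
cos θ = 1 - 1.189996
cos θ = -0.189996

θ = arccos(-0.189996)
θ = 100.95°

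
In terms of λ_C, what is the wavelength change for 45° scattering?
0.2929 λ_C

The Compton shift formula is:
Δλ = λ_C(1 - cos θ)

Dividing both sides by λ_C:
Δλ/λ_C = 1 - cos θ

For θ = 45°:
Δλ/λ_C = 1 - cos(45°)
Δλ/λ_C = 1 - 0.7071
Δλ/λ_C = 0.2929

This means the shift is 0.2929 × λ_C = 0.7106 pm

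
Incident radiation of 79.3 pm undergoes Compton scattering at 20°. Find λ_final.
79.4463 pm

Using the Compton scattering formula:
λ' = λ + Δλ = λ + λ_C(1 - cos θ)

Given:
- Initial wavelength λ = 79.3 pm
- Scattering angle θ = 20°
- Compton wavelength λ_C ≈ 2.4263 pm

Calculate the shift:
Δλ = 2.4263 × (1 - cos(20°))
Δλ = 2.4263 × 0.0603
Δλ = 0.1463 pm

Final wavelength:
λ' = 79.3 + 0.1463 = 79.4463 pm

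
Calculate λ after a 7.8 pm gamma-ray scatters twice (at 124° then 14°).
11.6552 pm

Apply Compton shift twice:

First scattering at θ₁ = 124°:
Δλ₁ = λ_C(1 - cos(124°))
Δλ₁ = 2.4263 × 1.5592
Δλ₁ = 3.7831 pm

After first scattering:
λ₁ = 7.8 + 3.7831 = 11.5831 pm

Second scattering at θ₂ = 14°:
Δλ₂ = λ_C(1 - cos(14°))
Δλ₂ = 2.4263 × 0.0297
Δλ₂ = 0.0721 pm

Final wavelength:
λ₂ = 11.5831 + 0.0721 = 11.6552 pm

Total shift: Δλ_total = 3.7831 + 0.0721 = 3.8552 pm

(Intermediate values are shown rounded; full precision is carried through to the final answer.)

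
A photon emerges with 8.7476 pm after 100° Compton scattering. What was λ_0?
5.9000 pm

From λ' = λ + Δλ, we have λ = λ' - Δλ

First calculate the Compton shift:
Δλ = λ_C(1 - cos θ)
Δλ = 2.4263 × (1 - cos(100°))
Δλ = 2.4263 × 1.1736
Δλ = 2.8476 pm

Initial wavelength:
λ = λ' - Δλ
λ = 8.7476 - 2.8476
λ = 5.9000 pm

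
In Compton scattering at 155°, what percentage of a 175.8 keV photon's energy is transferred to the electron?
0.3961 (or 39.61%)

Calculate initial and final photon energies:

Initial: E₀ = 175.8 keV → λ₀ = 7.0526 pm
Compton shift: Δλ = 4.6253 pm
Final wavelength: λ' = 11.6779 pm
Final energy: E' = 106.1703 keV

Fractional energy loss:
(E₀ - E')/E₀ = (175.8000 - 106.1703)/175.8000
= 69.6297/175.8000
= 0.3961
= 39.61%

(Intermediate values are shown rounded; full precision is carried through to the final answer.)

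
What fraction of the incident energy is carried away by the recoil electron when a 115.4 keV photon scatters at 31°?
0.0312 (or 3.12%)

Calculate initial and final photon energies:

Initial: E₀ = 115.4 keV → λ₀ = 10.7439 pm
Compton shift: Δλ = 0.3466 pm
Final wavelength: λ' = 11.0904 pm
Final energy: E' = 111.7939 keV

Fractional energy loss:
(E₀ - E')/E₀ = (115.4000 - 111.7939)/115.4000
= 3.6061/115.4000
= 0.0312
= 3.12%

(Intermediate values are shown rounded; full precision is carried through to the final answer.)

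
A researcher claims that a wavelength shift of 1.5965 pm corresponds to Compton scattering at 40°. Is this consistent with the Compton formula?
No, inconsistent

Calculate the expected shift for θ = 40°:

Δλ_expected = λ_C(1 - cos(40°))
Δλ_expected = 2.4263 × (1 - cos(40°))
Δλ_expected = 2.4263 × 0.2340
Δλ_expected = 0.5676 pm

Given shift: 1.5965 pm
Expected shift: 0.5676 pm
Difference: 1.0288 pm

The values do not match. The given shift corresponds to θ ≈ 70.0°, not 40°.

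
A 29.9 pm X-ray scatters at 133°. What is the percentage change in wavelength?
13.6490%

Calculate the Compton shift:
Δλ = λ_C(1 - cos(133°))
Δλ = 2.4263 × (1 - cos(133°))
Δλ = 2.4263 × 1.6820
Δλ = 4.0810 pm

Percentage change:
(Δλ/λ₀) × 100 = (4.0810/29.9) × 100
= 13.6490%

(Intermediate values are shown rounded; full precision is carried through to the final answer.)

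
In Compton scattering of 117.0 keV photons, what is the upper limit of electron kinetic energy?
36.7490 keV

Maximum energy transfer occurs at θ = 180° (backscattering).

Initial photon: E₀ = 117.0 keV → λ₀ = 10.5969 pm

Maximum Compton shift (at 180°):
Δλ_max = 2λ_C = 2 × 2.4263 = 4.8526 pm

Final wavelength:
λ' = 10.5969 + 4.8526 = 15.4496 pm

Minimum photon energy (maximum energy to electron):
E'_min = hc/λ' = 80.2510 keV

Maximum electron kinetic energy:
K_max = E₀ - E'_min = 117.0000 - 80.2510 = 36.7490 keV

(Intermediate values are shown rounded; full precision is carried through to the final answer.)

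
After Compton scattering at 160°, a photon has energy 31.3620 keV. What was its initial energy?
35.6001 keV

Convert final energy to wavelength (hc ≈ 1239.842 keV·pm):
λ' = hc/E' = 1239.842 / 31.3620 = 39.5333 pm

Calculate the Compton shift:
Δλ = λ_C(1 - cos(160°))
Δλ = 2.4263 × (1 - cos(160°))
Δλ = 4.7063 pm

Initial wavelength:
λ = λ' - Δλ = 39.5333 - 4.7063 = 34.8270 pm

Initial energy:
E = hc/λ = 1239.842 / 34.8270 = 35.6001 keV

(Intermediate values are shown rounded; full precision is carried through to the final answer.)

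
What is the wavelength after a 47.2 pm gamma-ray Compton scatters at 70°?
48.7965 pm

Using the Compton scattering formula:
λ' = λ + Δλ = λ + λ_C(1 - cos θ)

Given:
- Initial wavelength λ = 47.2 pm
- Scattering angle θ = 70°
- Compton wavelength λ_C ≈ 2.4263 pm

Calculate the shift:
Δλ = 2.4263 × (1 - cos(70°))
Δλ = 2.4263 × 0.6580
Δλ = 1.5965 pm

Final wavelength:
λ' = 47.2 + 1.5965 = 48.7965 pm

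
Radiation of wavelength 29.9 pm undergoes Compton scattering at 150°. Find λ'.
34.4276 pm

Using the Compton formula: λ' = λ + λ_C(1 − cos θ)

For θ = 150°, cos θ = -√3/2 (exact) ≈ -0.8660, so:
1 − cos 150° = 1 − (-√3/2) ≈ 1.8660

Δλ = λ_C × 1.8660 = 2.4263 × 1.8660 = 4.5276 pm

λ' = 29.9 + 4.5276 = 34.4276 pm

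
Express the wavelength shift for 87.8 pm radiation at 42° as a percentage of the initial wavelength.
0.7098%

Calculate the Compton shift:
Δλ = λ_C(1 - cos(42°))
Δλ = 2.4263 × (1 - cos(42°))
Δλ = 2.4263 × 0.2569
Δλ = 0.6232 pm

Percentage change:
(Δλ/λ₀) × 100 = (0.6232/87.8) × 100
= 0.7098%

(Intermediate values are shown rounded; full precision is carried through to the final answer.)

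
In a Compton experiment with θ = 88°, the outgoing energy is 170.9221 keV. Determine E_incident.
252.4001 keV

Convert final energy to wavelength (hc ≈ 1239.842 keV·pm):
λ' = hc/E' = 1239.842 / 170.9221 = 7.2538 pm

Calculate the Compton shift:
Δλ = λ_C(1 - cos(88°))
Δλ = 2.4263 × (1 - cos(88°))
Δλ = 2.3416 pm

Initial wavelength:
λ = λ' - Δλ = 7.2538 - 2.3416 = 4.9122 pm

Initial energy:
E = hc/λ = 1239.842 / 4.9122 = 252.4001 keV

(Intermediate values are shown rounded; full precision is carried through to the final answer.)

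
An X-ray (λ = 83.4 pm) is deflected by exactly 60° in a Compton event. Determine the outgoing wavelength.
84.6132 pm

Using the Compton formula: λ' = λ + λ_C(1 − cos θ)

For θ = 60°, cos θ = 1/2 (exact) = 0.5000, so:
1 − cos 60° = 1 − (1/2) = 0.5000

Δλ = λ_C × 0.5000 = 2.4263 × 0.5000 = 1.2132 pm

λ' = 83.4 + 1.2132 = 84.6132 pm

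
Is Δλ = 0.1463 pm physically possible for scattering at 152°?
No, inconsistent

Calculate the expected shift for θ = 152°:

Δλ_expected = λ_C(1 - cos(152°))
Δλ_expected = 2.4263 × (1 - cos(152°))
Δλ_expected = 2.4263 × 1.8829
Δλ_expected = 4.5686 pm

Given shift: 0.1463 pm
Expected shift: 4.5686 pm
Difference: 4.4223 pm

The values do not match. The given shift corresponds to θ ≈ 20.0°, not 152°.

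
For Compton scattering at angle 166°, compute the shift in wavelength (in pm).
4.7805 pm

Using the Compton scattering formula:
Δλ = λ_C(1 - cos θ)

where λ_C = h/(m_e·c) ≈ 2.4263 pm is the Compton wavelength of an electron.

For θ = 166°:
cos(166°) = -0.9703
1 - cos(166°) = 1.9703

Δλ = 2.4263 × 1.9703
Δλ = 4.7805 pm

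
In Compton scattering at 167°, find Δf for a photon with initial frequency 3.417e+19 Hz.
1.207e+19 Hz (decrease)

Convert frequency to wavelength (c = 299792458 m/s):
λ₀ = c/f₀ = 299792458/3.417e+19 = 8.7735574e-12 m = 8.7736 pm

Calculate Compton shift:
Δλ = λ_C(1 - cos(167°)) = 4.7904 pm

Final wavelength:
λ' = λ₀ + Δλ = 8.7736 + 4.7904 = 13.5640 pm

Final frequency:
f' = c/λ' = 299792458/1.3563992e-11 = 2.2102082e+19 Hz

Frequency shift (decrease):
Δf = f₀ - f' = 3.417e+19 - 2.2102082e+19 = 1.207e+19 Hz

(Intermediate values are shown rounded; full precision is carried through to the final answer.)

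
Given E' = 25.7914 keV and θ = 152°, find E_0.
28.5000 keV

Convert final energy to wavelength (hc ≈ 1239.842 keV·pm):
λ' = hc/E' = 1239.842 / 25.7914 = 48.0719 pm

Calculate the Compton shift:
Δλ = λ_C(1 - cos(152°))
Δλ = 2.4263 × (1 - cos(152°))
Δλ = 4.5686 pm

Initial wavelength:
λ = λ' - Δλ = 48.0719 - 4.5686 = 43.5033 pm

Initial energy:
E = hc/λ = 1239.842 / 43.5033 = 28.5000 keV

(Intermediate values are shown rounded; full precision is carried through to the final answer.)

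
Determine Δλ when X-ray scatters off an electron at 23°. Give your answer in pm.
0.1929 pm

Using the Compton scattering formula:
Δλ = λ_C(1 - cos θ)

where λ_C = h/(m_e·c) ≈ 2.4263 pm is the Compton wavelength of an electron.

For θ = 23°:
cos(23°) = 0.9205
1 - cos(23°) = 0.0795

Δλ = 2.4263 × 0.0795
Δλ = 0.1929 pm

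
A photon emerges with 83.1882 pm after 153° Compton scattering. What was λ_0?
78.6000 pm

From λ' = λ + Δλ, we have λ = λ' - Δλ

First calculate the Compton shift:
Δλ = λ_C(1 - cos θ)
Δλ = 2.4263 × (1 - cos(153°))
Δλ = 2.4263 × 1.8910
Δλ = 4.5882 pm

Initial wavelength:
λ = λ' - Δλ
λ = 83.1882 - 4.5882
λ = 78.6000 pm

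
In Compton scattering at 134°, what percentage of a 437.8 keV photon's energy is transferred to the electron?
0.5922 (or 59.22%)

Calculate initial and final photon energies:

Initial: E₀ = 437.8 keV → λ₀ = 2.8320 pm
Compton shift: Δλ = 4.1118 pm
Final wavelength: λ' = 6.9437 pm
Final energy: E' = 178.5551 keV

Fractional energy loss:
(E₀ - E')/E₀ = (437.8000 - 178.5551)/437.8000
= 259.2449/437.8000
= 0.5922
= 59.22%

(Intermediate values are shown rounded; full precision is carried through to the final answer.)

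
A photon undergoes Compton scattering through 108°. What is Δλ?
3.1761 pm

Using the Compton scattering formula:
Δλ = λ_C(1 - cos θ)

where λ_C = h/(m_e·c) ≈ 2.4263 pm is the Compton wavelength of an electron.

For θ = 108°:
cos(108°) = -0.3090
1 - cos(108°) = 1.3090

Δλ = 2.4263 × 1.3090
Δλ = 3.1761 pm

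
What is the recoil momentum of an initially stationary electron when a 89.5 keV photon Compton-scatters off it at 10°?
8.3275e-24 kg·m/s

The electron is initially at rest, so by conservation of momentum:
p⃗_e = p⃗₀ − p⃗'  (incident photon momentum minus scattered photon momentum)

Photon momentum magnitudes (p = h/λ = E/c):
λ₀ = hc/E₀ = 13.8530 pm → p₀ = h/λ₀ = 4.7831e-23 kg·m/s
Δλ = λ_C(1 − cos 10°) = 0.0369 pm
λ' = 13.8898 pm → p' = h/λ' = 4.7704e-23 kg·m/s

The scattered photon makes angle θ = 10° with the incident direction, so by the law of cosines:
|p⃗_e|² = p₀² + p'² − 2p₀p'cos θ
|p⃗_e|² = (4.7831e-23)² + (4.7704e-23)² − 2·4.7831e-23·4.7704e-23·cos(10°)
|p⃗_e| = 8.3275e-24 kg·m/s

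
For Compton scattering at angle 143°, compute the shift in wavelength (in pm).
4.3640 pm

Using the Compton scattering formula:
Δλ = λ_C(1 - cos θ)

where λ_C = h/(m_e·c) ≈ 2.4263 pm is the Compton wavelength of an electron.

For θ = 143°:
cos(143°) = -0.7986
1 - cos(143°) = 1.7986

Δλ = 2.4263 × 1.7986
Δλ = 4.3640 pm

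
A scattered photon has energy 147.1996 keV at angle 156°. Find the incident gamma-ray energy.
327.9999 keV

Convert final energy to wavelength (hc ≈ 1239.842 keV·pm):
λ' = hc/E' = 1239.842 / 147.1996 = 8.4229 pm

Calculate the Compton shift:
Δλ = λ_C(1 - cos(156°))
Δλ = 2.4263 × (1 - cos(156°))
Δλ = 4.6429 pm

Initial wavelength:
λ = λ' - Δλ = 8.4229 - 4.6429 = 3.7800 pm

Initial energy:
E = hc/λ = 1239.842 / 3.7800 = 327.9999 keV

(Intermediate values are shown rounded; full precision is carried through to the final answer.)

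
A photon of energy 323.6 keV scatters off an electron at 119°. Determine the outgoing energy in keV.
166.7797 keV

First convert energy to wavelength:
λ = hc/E, with hc ≈ 1239.842 keV·pm (i.e. 1239.842 eV·nm)

For E = 323.6 keV = 323600 eV:
λ = 1239.842 keV·pm / 323.6 keV
λ = 3.8314 pm

Calculate the Compton shift:
Δλ = λ_C(1 - cos(119°)) = 2.4263 × 1.4848
Δλ = 3.6026 pm

Final wavelength:
λ' = 3.8314 + 3.6026 = 7.4340 pm

Final energy:
E' = hc/λ' = 1239.842 / 7.4340 = 166.7797 keV

(Intermediate values are shown rounded; full precision is carried through to the final answer.)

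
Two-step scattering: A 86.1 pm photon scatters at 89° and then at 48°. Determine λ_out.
89.2868 pm

Apply Compton shift twice:

First scattering at θ₁ = 89°:
Δλ₁ = λ_C(1 - cos(89°))
Δλ₁ = 2.4263 × 0.9825
Δλ₁ = 2.3840 pm

After first scattering:
λ₁ = 86.1 + 2.3840 = 88.4840 pm

Second scattering at θ₂ = 48°:
Δλ₂ = λ_C(1 - cos(48°))
Δλ₂ = 2.4263 × 0.3309
Δλ₂ = 0.8028 pm

Final wavelength:
λ₂ = 88.4840 + 0.8028 = 89.2868 pm

Total shift: Δλ_total = 2.3840 + 0.8028 = 3.1868 pm

(Intermediate values are shown rounded; full precision is carried through to the final answer.)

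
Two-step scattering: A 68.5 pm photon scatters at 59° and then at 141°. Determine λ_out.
73.9886 pm

Apply Compton shift twice:

First scattering at θ₁ = 59°:
Δλ₁ = λ_C(1 - cos(59°))
Δλ₁ = 2.4263 × 0.4850
Δλ₁ = 1.1767 pm

After first scattering:
λ₁ = 68.5 + 1.1767 = 69.6767 pm

Second scattering at θ₂ = 141°:
Δλ₂ = λ_C(1 - cos(141°))
Δλ₂ = 2.4263 × 1.7771
Δλ₂ = 4.3119 pm

Final wavelength:
λ₂ = 69.6767 + 4.3119 = 73.9886 pm

Total shift: Δλ_total = 1.1767 + 4.3119 = 5.4886 pm

(Intermediate values are shown rounded; full precision is carried through to the final answer.)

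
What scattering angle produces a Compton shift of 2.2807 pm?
86.56°

From the Compton formula Δλ = λ_C(1 - cos θ), we can solve for θ:

cos θ = 1 - Δλ/λ_C

Given:
- Δλ = 2.2807 pm
- λ_C = h/(m_e·c) ≈ 2.42631024 pm

cos θ = 1 - 2.2807/2.42631024
cos θ = 1 - 0.939987
cos θ = 0.060013

θ = arccos(0.060013)
θ = 86.56°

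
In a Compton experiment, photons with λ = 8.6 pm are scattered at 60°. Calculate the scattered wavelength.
9.8132 pm

Using the Compton scattering formula:
λ' = λ + Δλ = λ + λ_C(1 - cos θ)

Given:
- Initial wavelength λ = 8.6 pm
- Scattering angle θ = 60°
- Compton wavelength λ_C ≈ 2.4263 pm

Calculate the shift:
Δλ = 2.4263 × (1 - cos(60°))
Δλ = 2.4263 × 0.5000
Δλ = 1.2132 pm

Final wavelength:
λ' = 8.6 + 1.2132 = 9.8132 pm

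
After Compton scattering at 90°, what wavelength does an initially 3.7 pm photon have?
6.1263 pm

Using the Compton formula: λ' = λ + λ_C(1 − cos θ)

For θ = 90°, cos θ = 0 (exact) = 0.0000, so:
1 − cos 90° = 1 − (0) = 1.0000

Δλ = λ_C × 1.0000 = 2.4263 × 1.0000 = 2.4263 pm

λ' = 3.7 + 2.4263 = 6.1263 pm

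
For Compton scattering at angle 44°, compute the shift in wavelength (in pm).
0.6810 pm

Using the Compton scattering formula:
Δλ = λ_C(1 - cos θ)

where λ_C = h/(m_e·c) ≈ 2.4263 pm is the Compton wavelength of an electron.

For θ = 44°:
cos(44°) = 0.7193
1 - cos(44°) = 0.2807

Δλ = 2.4263 × 0.2807
Δλ = 0.6810 pm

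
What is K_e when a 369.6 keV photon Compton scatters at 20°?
15.4480 keV

By energy conservation: K_e = E_initial - E_final

First find the scattered photon energy:
Initial wavelength: λ = hc/E = 3.3546 pm
Compton shift: Δλ = λ_C(1 - cos(20°)) = 0.1463 pm
Final wavelength: λ' = 3.3546 + 0.1463 = 3.5009 pm
Final photon energy: E' = hc/λ' = 354.1520 keV

Electron kinetic energy:
K_e = E - E' = 369.6000 - 354.1520 = 15.4480 keV

(Intermediate values are shown rounded; full precision is carried through to the final answer.)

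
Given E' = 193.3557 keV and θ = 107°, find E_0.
378.3999 keV

Convert final energy to wavelength (hc ≈ 1239.842 keV·pm):
λ' = hc/E' = 1239.842 / 193.3557 = 6.4122 pm

Calculate the Compton shift:
Δλ = λ_C(1 - cos(107°))
Δλ = 2.4263 × (1 - cos(107°))
Δλ = 3.1357 pm

Initial wavelength:
λ = λ' - Δλ = 6.4122 - 3.1357 = 3.2765 pm

Initial energy:
E = hc/λ = 1239.842 / 3.2765 = 378.3999 keV

(Intermediate values are shown rounded; full precision is carried through to the final answer.)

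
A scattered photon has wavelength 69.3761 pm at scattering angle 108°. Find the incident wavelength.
66.2000 pm

From λ' = λ + Δλ, we have λ = λ' - Δλ

First calculate the Compton shift:
Δλ = λ_C(1 - cos θ)
Δλ = 2.4263 × (1 - cos(108°))
Δλ = 2.4263 × 1.3090
Δλ = 3.1761 pm

Initial wavelength:
λ = λ' - Δλ
λ = 69.3761 - 3.1761
λ = 66.2000 pm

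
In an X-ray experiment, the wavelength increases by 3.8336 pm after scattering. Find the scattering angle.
125.45°

From the Compton formula Δλ = λ_C(1 - cos θ), we can solve for θ:

cos θ = 1 - Δλ/λ_C

Given:
- Δλ = 3.8336 pm
- λ_C = h/(m_e·c) ≈ 2.42631024 pm

cos θ = 1 - 3.8336/2.42631024
cos θ = 1 - 1.580012
cos θ = -0.580012

θ = arccos(-0.580012)
θ = 125.45°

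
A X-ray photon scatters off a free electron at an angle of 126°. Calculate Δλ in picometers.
3.8525 pm

Using the Compton scattering formula:
Δλ = λ_C(1 - cos θ)

where λ_C = h/(m_e·c) ≈ 2.4263 pm is the Compton wavelength of an electron.

For θ = 126°:
cos(126°) = -0.5878
1 - cos(126°) = 1.5878

Δλ = 2.4263 × 1.5878
Δλ = 3.8525 pm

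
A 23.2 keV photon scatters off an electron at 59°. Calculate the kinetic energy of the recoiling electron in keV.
0.4998 keV

By energy conservation: K_e = E_initial - E_final

First find the scattered photon energy:
Initial wavelength: λ = hc/E = 53.4415 pm
Compton shift: Δλ = λ_C(1 - cos(59°)) = 1.1767 pm
Final wavelength: λ' = 53.4415 + 1.1767 = 54.6181 pm
Final photon energy: E' = hc/λ' = 22.7002 keV

Electron kinetic energy:
K_e = E - E' = 23.2000 - 22.7002 = 0.4998 keV

(Intermediate values are shown rounded; full precision is carried through to the final answer.)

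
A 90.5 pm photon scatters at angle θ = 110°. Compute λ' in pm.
93.7562 pm

Using the Compton scattering formula:
λ' = λ + Δλ = λ + λ_C(1 - cos θ)

Given:
- Initial wavelength λ = 90.5 pm
- Scattering angle θ = 110°
- Compton wavelength λ_C ≈ 2.4263 pm

Calculate the shift:
Δλ = 2.4263 × (1 - cos(110°))
Δλ = 2.4263 × 1.3420
Δλ = 3.2562 pm

Final wavelength:
λ' = 90.5 + 3.2562 = 93.7562 pm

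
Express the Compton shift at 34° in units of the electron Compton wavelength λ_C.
0.1710 λ_C

The Compton shift formula is:
Δλ = λ_C(1 - cos θ)

Dividing both sides by λ_C:
Δλ/λ_C = 1 - cos θ

For θ = 34°:
Δλ/λ_C = 1 - cos(34°)
Δλ/λ_C = 1 - 0.8290
Δλ/λ_C = 0.1710

This means the shift is 0.1710 × λ_C = 0.4148 pm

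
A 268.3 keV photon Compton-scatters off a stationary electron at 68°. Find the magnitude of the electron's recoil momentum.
1.4358e-22 kg·m/s

The electron is initially at rest, so by conservation of momentum:
p⃗_e = p⃗₀ − p⃗'  (incident photon momentum minus scattered photon momentum)

Photon momentum magnitudes (p = h/λ = E/c):
λ₀ = hc/E₀ = 4.6211 pm → p₀ = h/λ₀ = 1.4339e-22 kg·m/s
Δλ = λ_C(1 − cos 68°) = 1.5174 pm
λ' = 6.1385 pm → p' = h/λ' = 1.0794e-22 kg·m/s

The scattered photon makes angle θ = 68° with the incident direction, so by the law of cosines:
|p⃗_e|² = p₀² + p'² − 2p₀p'cos θ
|p⃗_e|² = (1.4339e-22)² + (1.0794e-22)² − 2·1.4339e-22·1.0794e-22·cos(68°)
|p⃗_e| = 1.4358e-22 kg·m/s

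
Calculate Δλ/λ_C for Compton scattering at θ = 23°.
0.0795 λ_C

The Compton shift formula is:
Δλ = λ_C(1 - cos θ)

Dividing both sides by λ_C:
Δλ/λ_C = 1 - cos θ

For θ = 23°:
Δλ/λ_C = 1 - cos(23°)
Δλ/λ_C = 1 - 0.9205
Δλ/λ_C = 0.0795

This means the shift is 0.0795 × λ_C = 0.1929 pm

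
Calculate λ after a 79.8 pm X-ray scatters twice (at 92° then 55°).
83.3456 pm

Apply Compton shift twice:

First scattering at θ₁ = 92°:
Δλ₁ = λ_C(1 - cos(92°))
Δλ₁ = 2.4263 × 1.0349
Δλ₁ = 2.5110 pm

After first scattering:
λ₁ = 79.8 + 2.5110 = 82.3110 pm

Second scattering at θ₂ = 55°:
Δλ₂ = λ_C(1 - cos(55°))
Δλ₂ = 2.4263 × 0.4264
Δλ₂ = 1.0346 pm

Final wavelength:
λ₂ = 82.3110 + 1.0346 = 83.3456 pm

Total shift: Δλ_total = 2.5110 + 1.0346 = 3.5456 pm

(Intermediate values are shown rounded; full precision is carried through to the final answer.)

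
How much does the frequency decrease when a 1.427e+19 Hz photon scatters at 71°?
1.031e+18 Hz (decrease)

Convert frequency to wavelength (c = 299792458 m/s):
λ₀ = c/f₀ = 299792458/1.427e+19 = 2.1008581e-11 m = 21.0086 pm

Calculate Compton shift:
Δλ = λ_C(1 - cos(71°)) = 1.6364 pm

Final wavelength:
λ' = λ₀ + Δλ = 21.0086 + 1.6364 = 22.6450 pm

Final frequency:
f' = c/λ' = 299792458/2.2644962e-11 = 1.3238815e+19 Hz

Frequency shift (decrease):
Δf = f₀ - f' = 1.427e+19 - 1.3238815e+19 = 1.031e+18 Hz

(Intermediate values are shown rounded; full precision is carried through to the final answer.)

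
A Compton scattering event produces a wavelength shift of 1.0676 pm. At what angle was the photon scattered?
55.94°

From the Compton formula Δλ = λ_C(1 - cos θ), we can solve for θ:

cos θ = 1 - Δλ/λ_C

Given:
- Δλ = 1.0676 pm
- λ_C = h/(m_e·c) ≈ 2.42631024 pm

cos θ = 1 - 1.0676/2.42631024
cos θ = 1 - 0.440010
cos θ = 0.559990

θ = arccos(0.559990)
θ = 55.94°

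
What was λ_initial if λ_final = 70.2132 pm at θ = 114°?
66.8000 pm

From λ' = λ + Δλ, we have λ = λ' - Δλ

First calculate the Compton shift:
Δλ = λ_C(1 - cos θ)
Δλ = 2.4263 × (1 - cos(114°))
Δλ = 2.4263 × 1.4067
Δλ = 3.4132 pm

Initial wavelength:
λ = λ' - Δλ
λ = 70.2132 - 3.4132
λ = 66.8000 pm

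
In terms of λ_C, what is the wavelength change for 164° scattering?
1.9613 λ_C

The Compton shift formula is:
Δλ = λ_C(1 - cos θ)

Dividing both sides by λ_C:
Δλ/λ_C = 1 - cos θ

For θ = 164°:
Δλ/λ_C = 1 - cos(164°)
Δλ/λ_C = 1 - -0.9613
Δλ/λ_C = 1.9613

This means the shift is 1.9613 × λ_C = 4.7586 pm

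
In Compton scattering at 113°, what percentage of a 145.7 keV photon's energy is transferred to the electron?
0.2839 (or 28.39%)

Calculate initial and final photon energies:

Initial: E₀ = 145.7 keV → λ₀ = 8.5096 pm
Compton shift: Δλ = 3.3743 pm
Final wavelength: λ' = 11.8839 pm
Final energy: E' = 104.3296 keV

Fractional energy loss:
(E₀ - E')/E₀ = (145.7000 - 104.3296)/145.7000
= 41.3704/145.7000
= 0.2839
= 28.39%

(Intermediate values are shown rounded; full precision is carried through to the final answer.)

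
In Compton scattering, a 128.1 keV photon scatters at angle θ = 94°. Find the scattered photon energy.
101.0115 keV

First convert energy to wavelength:
λ = hc/E, with hc ≈ 1239.842 keV·pm (i.e. 1239.842 eV·nm)

For E = 128.1 keV = 128100 eV:
λ = 1239.842 keV·pm / 128.1 keV
λ = 9.6787 pm

Calculate the Compton shift:
Δλ = λ_C(1 - cos(94°)) = 2.4263 × 1.0698
Δλ = 2.5956 pm

Final wavelength:
λ' = 9.6787 + 2.5956 = 12.2743 pm

Final energy:
E' = hc/λ' = 1239.842 / 12.2743 = 101.0115 keV

(Intermediate values are shown rounded; full precision is carried through to the final answer.)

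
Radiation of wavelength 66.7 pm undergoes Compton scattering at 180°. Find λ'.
71.5526 pm

Using the Compton formula: λ' = λ + λ_C(1 − cos θ)

For θ = 180°, cos θ = -1 (exact) = -1.0000, so:
1 − cos 180° = 1 − (-1) = 2.0000

Δλ = λ_C × 2.0000 = 2.4263 × 2.0000 = 4.8526 pm

λ' = 66.7 + 4.8526 = 71.5526 pm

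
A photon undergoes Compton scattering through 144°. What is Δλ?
4.3892 pm

Using the Compton scattering formula:
Δλ = λ_C(1 - cos θ)

where λ_C = h/(m_e·c) ≈ 2.4263 pm is the Compton wavelength of an electron.

For θ = 144°:
cos(144°) = -0.8090
1 - cos(144°) = 1.8090

Δλ = 2.4263 × 1.8090
Δλ = 4.3892 pm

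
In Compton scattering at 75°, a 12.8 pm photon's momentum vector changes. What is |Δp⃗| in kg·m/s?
5.9360e-23 kg·m/s

Photon momentum magnitude is p = h/λ.

Initial momentum:
p₀ = h/λ = 6.6261e-34/1.2800e-11 = 5.1766e-23 kg·m/s

After scattering:
λ' = λ + Δλ = 12.8 + 1.7983 = 14.5983 pm
p' = h/λ' = 6.6261e-34/1.4598e-11 = 4.5389e-23 kg·m/s

Momentum is a vector; the scattered photon's direction makes angle θ = 75° with the incident direction. The magnitude of the vector change Δp⃗ = p⃗₀ − p⃗' is found from the law of cosines:
|Δp⃗|² = p₀² + p'² − 2p₀p'cos θ
|Δp⃗|² = (5.1766e-23)² + (4.5389e-23)² − 2·5.1766e-23·4.5389e-23·cos(75°)
|Δp⃗| = 5.9360e-23 kg·m/s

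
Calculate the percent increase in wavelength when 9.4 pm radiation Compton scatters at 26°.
2.6123%

Calculate the Compton shift:
Δλ = λ_C(1 - cos(26°))
Δλ = 2.4263 × (1 - cos(26°))
Δλ = 2.4263 × 0.1012
Δλ = 0.2456 pm

Percentage change:
(Δλ/λ₀) × 100 = (0.2456/9.4) × 100
= 2.6123%

(Intermediate values are shown rounded; full precision is carried through to the final answer.)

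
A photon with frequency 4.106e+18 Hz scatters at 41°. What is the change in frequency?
3.320e+16 Hz (decrease)

Convert frequency to wavelength (c = 299792458 m/s):
λ₀ = c/f₀ = 299792458/4.106e+18 = 7.3013263e-11 m = 73.0133 pm

Calculate Compton shift:
Δλ = λ_C(1 - cos(41°)) = 0.5952 pm

Final wavelength:
λ' = λ₀ + Δλ = 73.0133 + 0.5952 = 73.6084 pm

Final frequency:
f' = c/λ' = 299792458/7.3608414e-11 = 4.0728015e+18 Hz

Frequency shift (decrease):
Δf = f₀ - f' = 4.106e+18 - 4.0728015e+18 = 3.320e+16 Hz

(Intermediate values are shown rounded; full precision is carried through to the final answer.)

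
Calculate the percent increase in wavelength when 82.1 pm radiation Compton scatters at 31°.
0.4221%

Calculate the Compton shift:
Δλ = λ_C(1 - cos(31°))
Δλ = 2.4263 × (1 - cos(31°))
Δλ = 2.4263 × 0.1428
Δλ = 0.3466 pm

Percentage change:
(Δλ/λ₀) × 100 = (0.3466/82.1) × 100
= 0.4221%

(Intermediate values are shown rounded; full precision is carried through to the final answer.)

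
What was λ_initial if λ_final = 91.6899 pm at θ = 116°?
88.2000 pm

From λ' = λ + Δλ, we have λ = λ' - Δλ

First calculate the Compton shift:
Δλ = λ_C(1 - cos θ)
Δλ = 2.4263 × (1 - cos(116°))
Δλ = 2.4263 × 1.4384
Δλ = 3.4899 pm

Initial wavelength:
λ = λ' - Δλ
λ = 91.6899 - 3.4899
λ = 88.2000 pm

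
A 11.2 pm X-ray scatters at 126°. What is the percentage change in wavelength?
34.3970%

Calculate the Compton shift:
Δλ = λ_C(1 - cos(126°))
Δλ = 2.4263 × (1 - cos(126°))
Δλ = 2.4263 × 1.5878
Δλ = 3.8525 pm

Percentage change:
(Δλ/λ₀) × 100 = (3.8525/11.2) × 100
= 34.3970%

(Intermediate values are shown rounded; full precision is carried through to the final answer.)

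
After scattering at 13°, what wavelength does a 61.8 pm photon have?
61.8622 pm

Using the Compton scattering formula:
λ' = λ + Δλ = λ + λ_C(1 - cos θ)

Given:
- Initial wavelength λ = 61.8 pm
- Scattering angle θ = 13°
- Compton wavelength λ_C ≈ 2.4263 pm

Calculate the shift:
Δλ = 2.4263 × (1 - cos(13°))
Δλ = 2.4263 × 0.0256
Δλ = 0.0622 pm

Final wavelength:
λ' = 61.8 + 0.0622 = 61.8622 pm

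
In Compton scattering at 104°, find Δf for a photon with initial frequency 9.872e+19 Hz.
4.917e+19 Hz (decrease)

Convert frequency to wavelength (c = 299792458 m/s):
λ₀ = c/f₀ = 299792458/9.872e+19 = 3.0367956e-12 m = 3.0368 pm

Calculate Compton shift:
Δλ = λ_C(1 - cos(104°)) = 3.0133 pm

Final wavelength:
λ' = λ₀ + Δλ = 3.0368 + 3.0133 = 6.0501 pm

Final frequency:
f' = c/λ' = 299792458/6.0500834e-12 = 4.9551790e+19 Hz

Frequency shift (decrease):
Δf = f₀ - f' = 9.872e+19 - 4.9551790e+19 = 4.917e+19 Hz

(Intermediate values are shown rounded; full precision is carried through to the final answer.)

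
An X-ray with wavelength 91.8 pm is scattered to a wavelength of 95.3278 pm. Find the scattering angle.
117.00°

First find the wavelength shift:
Δλ = λ' - λ = 95.3278 - 91.8 = 3.5278 pm

Using Δλ = λ_C(1 - cos θ), with λ_C = h/(m_e·c) ≈ 2.42631024 pm:
cos θ = 1 - Δλ/λ_C
cos θ = 1 - 3.5278/2.42631024
cos θ = -0.453977

θ = arccos(-0.453977)
θ = 117.00°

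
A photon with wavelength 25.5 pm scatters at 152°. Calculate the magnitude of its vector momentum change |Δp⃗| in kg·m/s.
4.6604e-23 kg·m/s

Photon momentum magnitude is p = h/λ.

Initial momentum:
p₀ = h/λ = 6.6261e-34/2.5500e-11 = 2.5985e-23 kg·m/s

After scattering:
λ' = λ + Δλ = 25.5 + 4.5686 = 30.0686 pm
p' = h/λ' = 6.6261e-34/3.0069e-11 = 2.2036e-23 kg·m/s

Momentum is a vector; the scattered photon's direction makes angle θ = 152° with the incident direction. The magnitude of the vector change Δp⃗ = p⃗₀ − p⃗' is found from the law of cosines:
|Δp⃗|² = p₀² + p'² − 2p₀p'cos θ
|Δp⃗|² = (2.5985e-23)² + (2.2036e-23)² − 2·2.5985e-23·2.2036e-23·cos(152°)
|Δp⃗| = 4.6604e-23 kg·m/s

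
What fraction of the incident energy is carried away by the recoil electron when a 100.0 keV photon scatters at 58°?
0.0842 (or 8.42%)

Calculate initial and final photon energies:

Initial: E₀ = 100.0 keV → λ₀ = 12.3984 pm
Compton shift: Δλ = 1.1406 pm
Final wavelength: λ' = 13.5390 pm
Final energy: E' = 91.5757 keV

Fractional energy loss:
(E₀ - E')/E₀ = (100.0000 - 91.5757)/100.0000
= 8.4243/100.0000
= 0.0842
= 8.42%

(Intermediate values are shown rounded; full precision is carried through to the final answer.)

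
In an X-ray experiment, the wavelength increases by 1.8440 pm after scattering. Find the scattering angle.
76.11°

From the Compton formula Δλ = λ_C(1 - cos θ), we can solve for θ:

cos θ = 1 - Δλ/λ_C

Given:
- Δλ = 1.8440 pm
- λ_C = h/(m_e·c) ≈ 2.42631024 pm

cos θ = 1 - 1.8440/2.42631024
cos θ = 1 - 0.760002
cos θ = 0.239998

θ = arccos(0.239998)
θ = 76.11°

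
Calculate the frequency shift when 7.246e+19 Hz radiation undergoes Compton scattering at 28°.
4.654e+18 Hz (decrease)

Convert frequency to wavelength (c = 299792458 m/s):
λ₀ = c/f₀ = 299792458/7.246e+19 = 4.1373511e-12 m = 4.1374 pm

Calculate Compton shift:
Δλ = λ_C(1 - cos(28°)) = 0.2840 pm

Final wavelength:
λ' = λ₀ + Δλ = 4.1374 + 0.2840 = 4.4214 pm

Final frequency:
f' = c/λ' = 299792458/4.4213565e-12 = 6.7805538e+19 Hz

Frequency shift (decrease):
Δf = f₀ - f' = 7.246e+19 - 6.7805538e+19 = 4.654e+18 Hz

(Intermediate values are shown rounded; full precision is carried through to the final answer.)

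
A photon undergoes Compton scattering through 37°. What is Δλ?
0.4886 pm

Using the Compton scattering formula:
Δλ = λ_C(1 - cos θ)

where λ_C = h/(m_e·c) ≈ 2.4263 pm is the Compton wavelength of an electron.

For θ = 37°:
cos(37°) = 0.7986
1 - cos(37°) = 0.2014

Δλ = 2.4263 × 0.2014
Δλ = 0.4886 pm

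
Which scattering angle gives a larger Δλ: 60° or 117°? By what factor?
117° produces the larger shift by a factor of 2.908

Calculate both shifts using Δλ = λ_C(1 - cos θ):

For θ₁ = 60°:
Δλ₁ = 2.4263 × (1 - cos(60°))
Δλ₁ = 2.4263 × 0.5000
Δλ₁ = 1.2132 pm

For θ₂ = 117°:
Δλ₂ = 2.4263 × (1 - cos(117°))
Δλ₂ = 2.4263 × 1.4540
Δλ₂ = 3.5278 pm

The 117° angle produces the larger shift.
Ratio: 3.5278/1.2132 = 2.908

(Intermediate values are shown rounded; full precision is carried through to the final answer.)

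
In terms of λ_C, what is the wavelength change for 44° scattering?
0.2807 λ_C

The Compton shift formula is:
Δλ = λ_C(1 - cos θ)

Dividing both sides by λ_C:
Δλ/λ_C = 1 - cos θ

For θ = 44°:
Δλ/λ_C = 1 - cos(44°)
Δλ/λ_C = 1 - 0.7193
Δλ/λ_C = 0.2807

This means the shift is 0.2807 × λ_C = 0.6810 pm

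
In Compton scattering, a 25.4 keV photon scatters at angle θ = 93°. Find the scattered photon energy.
24.1374 keV

First convert energy to wavelength:
λ = hc/E, with hc ≈ 1239.842 keV·pm (i.e. 1239.842 eV·nm)

For E = 25.4 keV = 25400 eV:
λ = 1239.842 keV·pm / 25.4 keV
λ = 48.8127 pm

Calculate the Compton shift:
Δλ = λ_C(1 - cos(93°)) = 2.4263 × 1.0523
Δλ = 2.5533 pm

Final wavelength:
λ' = 48.8127 + 2.5533 = 51.3660 pm

Final energy:
E' = hc/λ' = 1239.842 / 51.3660 = 24.1374 keV

(Intermediate values are shown rounded; full precision is carried through to the final answer.)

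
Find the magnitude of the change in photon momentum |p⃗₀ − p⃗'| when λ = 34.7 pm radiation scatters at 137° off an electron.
3.3623e-23 kg·m/s

Photon momentum magnitude is p = h/λ.

Initial momentum:
p₀ = h/λ = 6.6261e-34/3.4700e-11 = 1.9095e-23 kg·m/s

After scattering:
λ' = λ + Δλ = 34.7 + 4.2008 = 38.9008 pm
p' = h/λ' = 6.6261e-34/3.8901e-11 = 1.7033e-23 kg·m/s

Momentum is a vector; the scattered photon's direction makes angle θ = 137° with the incident direction. The magnitude of the vector change Δp⃗ = p⃗₀ − p⃗' is found from the law of cosines:
|Δp⃗|² = p₀² + p'² − 2p₀p'cos θ
|Δp⃗|² = (1.9095e-23)² + (1.7033e-23)² − 2·1.9095e-23·1.7033e-23·cos(137°)
|Δp⃗| = 3.3623e-23 kg·m/s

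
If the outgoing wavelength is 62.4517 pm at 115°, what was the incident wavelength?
59.0000 pm

From λ' = λ + Δλ, we have λ = λ' - Δλ

First calculate the Compton shift:
Δλ = λ_C(1 - cos θ)
Δλ = 2.4263 × (1 - cos(115°))
Δλ = 2.4263 × 1.4226
Δλ = 3.4517 pm

Initial wavelength:
λ = λ' - Δλ
λ = 62.4517 - 3.4517
λ = 59.0000 pm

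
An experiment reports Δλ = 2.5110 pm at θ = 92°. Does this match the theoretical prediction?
Yes, consistent

Calculate the expected shift for θ = 92°:

Δλ_expected = λ_C(1 - cos(92°))
Δλ_expected = 2.4263 × (1 - cos(92°))
Δλ_expected = 2.4263 × 1.0349
Δλ_expected = 2.5110 pm

Given shift: 2.5110 pm
Expected shift: 2.5110 pm
Difference: 0.0000 pm

The values match. This is consistent with Compton scattering at the stated angle.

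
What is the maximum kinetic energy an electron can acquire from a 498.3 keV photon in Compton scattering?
329.4018 keV

Maximum energy transfer occurs at θ = 180° (backscattering).

Initial photon: E₀ = 498.3 keV → λ₀ = 2.4881 pm

Maximum Compton shift (at 180°):
Δλ_max = 2λ_C = 2 × 2.4263 = 4.8526 pm

Final wavelength:
λ' = 2.4881 + 4.8526 = 7.3408 pm

Minimum photon energy (maximum energy to electron):
E'_min = hc/λ' = 168.8982 keV

Maximum electron kinetic energy:
K_max = E₀ - E'_min = 498.3000 - 168.8982 = 329.4018 keV

(Intermediate values are shown rounded; full precision is carried through to the final answer.)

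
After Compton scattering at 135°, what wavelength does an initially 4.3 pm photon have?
8.4420 pm

Using the Compton formula: λ' = λ + λ_C(1 − cos θ)

For θ = 135°, cos θ = -√2/2 (exact) ≈ -0.7071, so:
1 − cos 135° = 1 − (-√2/2) ≈ 1.7071

Δλ = λ_C × 1.7071 = 2.4263 × 1.7071 = 4.1420 pm

λ' = 4.3 + 4.1420 = 8.4420 pm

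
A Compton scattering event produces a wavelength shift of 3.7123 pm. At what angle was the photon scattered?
122.01°

From the Compton formula Δλ = λ_C(1 - cos θ), we can solve for θ:

cos θ = 1 - Δλ/λ_C

Given:
- Δλ = 3.7123 pm
- λ_C = h/(m_e·c) ≈ 2.42631024 pm

cos θ = 1 - 3.7123/2.42631024
cos θ = 1 - 1.530019
cos θ = -0.530019

θ = arccos(-0.530019)
θ = 122.01°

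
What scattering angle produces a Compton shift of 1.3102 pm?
62.61°

From the Compton formula Δλ = λ_C(1 - cos θ), we can solve for θ:

cos θ = 1 - Δλ/λ_C

Given:
- Δλ = 1.3102 pm
- λ_C = h/(m_e·c) ≈ 2.42631024 pm

cos θ = 1 - 1.3102/2.42631024
cos θ = 1 - 0.539997
cos θ = 0.460003

θ = arccos(0.460003)
θ = 62.61°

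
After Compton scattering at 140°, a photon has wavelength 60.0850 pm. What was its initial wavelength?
55.8000 pm

From λ' = λ + Δλ, we have λ = λ' - Δλ

First calculate the Compton shift:
Δλ = λ_C(1 - cos θ)
Δλ = 2.4263 × (1 - cos(140°))
Δλ = 2.4263 × 1.7660
Δλ = 4.2850 pm

Initial wavelength:
λ = λ' - Δλ
λ = 60.0850 - 4.2850
λ = 55.8000 pm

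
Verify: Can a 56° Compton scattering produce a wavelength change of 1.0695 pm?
Yes, consistent

Calculate the expected shift for θ = 56°:

Δλ_expected = λ_C(1 - cos(56°))
Δλ_expected = 2.4263 × (1 - cos(56°))
Δλ_expected = 2.4263 × 0.4408
Δλ_expected = 1.0695 pm

Given shift: 1.0695 pm
Expected shift: 1.0695 pm
Difference: 0.0000 pm

The values match. This is consistent with Compton scattering at the stated angle.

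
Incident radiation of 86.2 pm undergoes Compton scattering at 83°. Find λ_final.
88.3306 pm

Using the Compton scattering formula:
λ' = λ + Δλ = λ + λ_C(1 - cos θ)

Given:
- Initial wavelength λ = 86.2 pm
- Scattering angle θ = 83°
- Compton wavelength λ_C ≈ 2.4263 pm

Calculate the shift:
Δλ = 2.4263 × (1 - cos(83°))
Δλ = 2.4263 × 0.8781
Δλ = 2.1306 pm

Final wavelength:
λ' = 86.2 + 2.1306 = 88.3306 pm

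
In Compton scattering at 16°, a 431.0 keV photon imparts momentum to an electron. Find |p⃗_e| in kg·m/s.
6.3511e-23 kg·m/s

The electron is initially at rest, so by conservation of momentum:
p⃗_e = p⃗₀ − p⃗'  (incident photon momentum minus scattered photon momentum)

Photon momentum magnitudes (p = h/λ = E/c):
λ₀ = hc/E₀ = 2.8767 pm → p₀ = h/λ₀ = 2.3034e-22 kg·m/s
Δλ = λ_C(1 − cos 16°) = 0.0940 pm
λ' = 2.9707 pm → p' = h/λ' = 2.2305e-22 kg·m/s

The scattered photon makes angle θ = 16° with the incident direction, so by the law of cosines:
|p⃗_e|² = p₀² + p'² − 2p₀p'cos θ
|p⃗_e|² = (2.3034e-22)² + (2.2305e-22)² − 2·2.3034e-22·2.2305e-22·cos(16°)
|p⃗_e| = 6.3511e-23 kg·m/s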